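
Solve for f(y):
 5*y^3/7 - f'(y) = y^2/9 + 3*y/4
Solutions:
 f(y) = C1 + 5*y^4/28 - y^3/27 - 3*y^2/8


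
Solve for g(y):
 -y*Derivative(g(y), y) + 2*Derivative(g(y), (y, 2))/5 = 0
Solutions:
 g(y) = C1 + C2*erfi(sqrt(5)*y/2)


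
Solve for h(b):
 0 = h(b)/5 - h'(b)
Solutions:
 h(b) = C1*exp(b/5)


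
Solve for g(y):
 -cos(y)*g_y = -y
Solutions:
 g(y) = C1 + Integral(y/cos(y), y)


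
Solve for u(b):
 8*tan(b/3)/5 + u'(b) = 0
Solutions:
 u(b) = C1 + 24*log(cos(b/3))/5


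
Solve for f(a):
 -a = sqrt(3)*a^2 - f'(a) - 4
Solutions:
 f(a) = C1 + sqrt(3)*a^3/3 + a^2/2 - 4*a


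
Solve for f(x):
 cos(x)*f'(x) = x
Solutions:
 f(x) = C1 + Integral(x/cos(x), x)


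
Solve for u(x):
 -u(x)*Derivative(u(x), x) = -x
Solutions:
 u(x) = -sqrt(C1 + x^2)
 u(x) = sqrt(C1 + x^2)


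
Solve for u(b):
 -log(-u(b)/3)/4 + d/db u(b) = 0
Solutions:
 -4*Integral(1/(log(-_y) - log(3)), (_y, u(b))) = C1 - b


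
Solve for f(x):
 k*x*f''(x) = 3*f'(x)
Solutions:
 f(x) = C1 + x^(((re(k) + 3)*re(k) + im(k)^2)/(re(k)^2 + im(k)^2))*(C2*sin(3*log(x)*Abs(im(k))/(re(k)^2 + im(k)^2)) + C3*cos(3*log(x)*im(k)/(re(k)^2 + im(k)^2)))


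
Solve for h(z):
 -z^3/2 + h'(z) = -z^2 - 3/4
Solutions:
 h(z) = C1 + z^4/8 - z^3/3 - 3*z/4


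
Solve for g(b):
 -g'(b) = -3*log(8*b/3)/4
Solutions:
 g(b) = C1 + 3*b*log(b)/4 - 3*b*log(3)/4 - 3*b/4 + 9*b*log(2)/4


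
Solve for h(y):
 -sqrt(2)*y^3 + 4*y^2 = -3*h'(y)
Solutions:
 h(y) = C1 + sqrt(2)*y^4/12 - 4*y^3/9


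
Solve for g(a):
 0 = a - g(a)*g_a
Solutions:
 g(a) = -sqrt(C1 + a^2)
 g(a) = sqrt(C1 + a^2)


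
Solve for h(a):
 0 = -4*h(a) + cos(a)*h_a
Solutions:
 h(a) = C1*(sin(a)^2 + 2*sin(a) + 1)/(sin(a)^2 - 2*sin(a) + 1)


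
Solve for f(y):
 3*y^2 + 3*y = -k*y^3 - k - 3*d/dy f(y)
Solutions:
 f(y) = C1 - k*y^4/12 - k*y/3 - y^3/3 - y^2/2


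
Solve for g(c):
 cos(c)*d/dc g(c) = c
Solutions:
 g(c) = C1 + Integral(c/cos(c), c)


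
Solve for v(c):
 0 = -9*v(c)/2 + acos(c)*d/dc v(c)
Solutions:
 v(c) = C1*exp(9*Integral(1/acos(c), c)/2)


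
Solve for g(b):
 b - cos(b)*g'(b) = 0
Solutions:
 g(b) = C1 + Integral(b/cos(b), b)


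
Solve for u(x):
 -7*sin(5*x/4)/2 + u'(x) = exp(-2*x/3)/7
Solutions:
 u(x) = C1 - 14*cos(5*x/4)/5 - 3*exp(-2*x/3)/14


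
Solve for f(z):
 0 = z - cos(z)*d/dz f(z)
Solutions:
 f(z) = C1 + Integral(z/cos(z), z)


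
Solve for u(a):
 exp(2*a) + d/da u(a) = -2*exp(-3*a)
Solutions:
 u(a) = C1 - exp(2*a)/2 + 2*exp(-3*a)/3


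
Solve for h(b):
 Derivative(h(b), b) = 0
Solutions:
 h(b) = C1


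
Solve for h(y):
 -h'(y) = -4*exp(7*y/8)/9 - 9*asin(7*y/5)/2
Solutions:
 h(y) = C1 + 9*y*asin(7*y/5)/2 + 9*sqrt(25 - 49*y^2)/14 + 32*exp(7*y/8)/63


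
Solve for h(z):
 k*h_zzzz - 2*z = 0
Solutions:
 h(z) = C1 + C2*z + C3*z^2 + C4*z^3 + z^5/(60*k)


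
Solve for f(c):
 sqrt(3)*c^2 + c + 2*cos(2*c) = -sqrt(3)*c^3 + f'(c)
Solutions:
 f(c) = C1 + sqrt(3)*c^4/4 + sqrt(3)*c^3/3 + c^2/2 + sin(2*c)


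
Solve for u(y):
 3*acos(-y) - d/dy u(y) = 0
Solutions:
 u(y) = C1 + 3*y*acos(-y) + 3*sqrt(1 - y^2)


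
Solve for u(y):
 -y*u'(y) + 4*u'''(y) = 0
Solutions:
 u(y) = C1 + Integral(C2*airyai(2^(1/3)*y/2) + C3*airybi(2^(1/3)*y/2), y)


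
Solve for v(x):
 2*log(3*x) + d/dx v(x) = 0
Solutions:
 v(x) = C1 - 2*x*log(x) - x*log(9) + 2*x


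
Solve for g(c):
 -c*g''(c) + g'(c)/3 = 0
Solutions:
 g(c) = C1 + C2*c^(4/3)


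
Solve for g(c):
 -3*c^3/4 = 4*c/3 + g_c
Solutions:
 g(c) = C1 - 3*c^4/16 - 2*c^2/3


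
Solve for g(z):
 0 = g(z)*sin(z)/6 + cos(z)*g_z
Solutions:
 g(z) = C1*cos(z)^(1/6)


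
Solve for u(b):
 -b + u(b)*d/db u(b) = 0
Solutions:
 u(b) = -sqrt(C1 + b^2)
 u(b) = sqrt(C1 + b^2)


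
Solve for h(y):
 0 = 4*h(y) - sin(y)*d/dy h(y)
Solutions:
 h(y) = C1*(cos(y)^2 - 2*cos(y) + 1)/(cos(y)^2 + 2*cos(y) + 1)


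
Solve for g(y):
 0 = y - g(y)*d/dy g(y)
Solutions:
 g(y) = -sqrt(C1 + y^2)
 g(y) = sqrt(C1 + y^2)


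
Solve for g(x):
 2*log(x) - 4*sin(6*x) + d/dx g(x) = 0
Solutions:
 g(x) = C1 - 2*x*log(x) + 2*x - 2*cos(6*x)/3


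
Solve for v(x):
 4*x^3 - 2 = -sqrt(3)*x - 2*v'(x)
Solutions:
 v(x) = C1 - x^4/2 - sqrt(3)*x^2/4 + x


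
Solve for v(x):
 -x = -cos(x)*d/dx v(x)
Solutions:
 v(x) = C1 + Integral(x/cos(x), x)


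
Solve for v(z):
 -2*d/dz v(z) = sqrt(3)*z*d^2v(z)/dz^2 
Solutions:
 v(z) = C1 + C2*z^(1 - 2*sqrt(3)/3)


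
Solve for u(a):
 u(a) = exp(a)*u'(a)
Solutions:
 u(a) = C1*exp(-exp(-a))


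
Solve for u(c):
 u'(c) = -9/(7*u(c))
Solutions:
 u(c) = -sqrt(C1 - 126*c)/7
 u(c) = sqrt(C1 - 126*c)/7


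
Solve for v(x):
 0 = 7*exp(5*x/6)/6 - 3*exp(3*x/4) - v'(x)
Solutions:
 v(x) = C1 + 7*exp(5*x/6)/5 - 4*exp(3*x/4)


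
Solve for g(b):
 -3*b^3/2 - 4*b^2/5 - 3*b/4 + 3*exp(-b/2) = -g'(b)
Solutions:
 g(b) = C1 + 3*b^4/8 + 4*b^3/15 + 3*b^2/8 + 6*exp(-b/2)


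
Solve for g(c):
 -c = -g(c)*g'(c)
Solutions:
 g(c) = -sqrt(C1 + c^2)
 g(c) = sqrt(C1 + c^2)


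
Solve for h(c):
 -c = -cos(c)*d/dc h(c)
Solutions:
 h(c) = C1 + Integral(c/cos(c), c)


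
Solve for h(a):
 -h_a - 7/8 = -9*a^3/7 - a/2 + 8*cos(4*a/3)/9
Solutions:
 h(a) = C1 + 9*a^4/28 + a^2/4 - 7*a/8 - 2*sin(4*a/3)/3


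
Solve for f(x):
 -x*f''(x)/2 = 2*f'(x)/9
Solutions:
 f(x) = C1 + C2*x^(5/9)


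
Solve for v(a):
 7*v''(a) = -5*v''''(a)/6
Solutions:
 v(a) = C1 + C2*a + C3*sin(sqrt(210)*a/5) + C4*cos(sqrt(210)*a/5)


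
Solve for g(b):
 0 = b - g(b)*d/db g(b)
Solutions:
 g(b) = -sqrt(C1 + b^2)
 g(b) = sqrt(C1 + b^2)


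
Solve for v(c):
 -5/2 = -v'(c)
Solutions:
 v(c) = C1 + 5*c/2


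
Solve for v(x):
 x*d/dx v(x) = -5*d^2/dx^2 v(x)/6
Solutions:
 v(x) = C1 + C2*erf(sqrt(15)*x/5)


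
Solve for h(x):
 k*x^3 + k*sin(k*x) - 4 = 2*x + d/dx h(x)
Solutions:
 h(x) = C1 + k*x^4/4 - x^2 - 4*x - cos(k*x)


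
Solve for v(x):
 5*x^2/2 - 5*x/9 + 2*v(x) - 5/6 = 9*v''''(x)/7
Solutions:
 v(x) = C1*exp(-14^(1/4)*sqrt(3)*x/3) + C2*exp(14^(1/4)*sqrt(3)*x/3) + C3*sin(14^(1/4)*sqrt(3)*x/3) + C4*cos(14^(1/4)*sqrt(3)*x/3) - 5*x^2/4 + 5*x/18 + 5/12


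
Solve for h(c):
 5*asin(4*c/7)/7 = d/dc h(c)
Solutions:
 h(c) = C1 + 5*c*asin(4*c/7)/7 + 5*sqrt(49 - 16*c^2)/28


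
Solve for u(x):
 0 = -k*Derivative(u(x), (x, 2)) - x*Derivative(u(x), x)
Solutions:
 u(x) = C1 + C2*sqrt(k)*erf(sqrt(2)*x*sqrt(1/k)/2)


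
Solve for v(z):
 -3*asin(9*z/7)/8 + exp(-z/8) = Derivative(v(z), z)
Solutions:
 v(z) = C1 - 3*z*asin(9*z/7)/8 - sqrt(49 - 81*z^2)/24 - 8*exp(-z/8)


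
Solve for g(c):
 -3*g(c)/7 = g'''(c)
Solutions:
 g(c) = C3*exp(-3^(1/3)*7^(2/3)*c/7) + (C1*sin(3^(5/6)*7^(2/3)*c/14) + C2*cos(3^(5/6)*7^(2/3)*c/14))*exp(3^(1/3)*7^(2/3)*c/14)


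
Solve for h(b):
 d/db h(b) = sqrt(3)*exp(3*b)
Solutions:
 h(b) = C1 + sqrt(3)*exp(3*b)/3


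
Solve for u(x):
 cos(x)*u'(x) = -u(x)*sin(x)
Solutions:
 u(x) = C1*cos(x)


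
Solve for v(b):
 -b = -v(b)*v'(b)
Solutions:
 v(b) = -sqrt(C1 + b^2)
 v(b) = sqrt(C1 + b^2)


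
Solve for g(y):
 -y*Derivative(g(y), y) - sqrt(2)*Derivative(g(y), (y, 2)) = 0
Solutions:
 g(y) = C1 + C2*erf(2^(1/4)*y/2)


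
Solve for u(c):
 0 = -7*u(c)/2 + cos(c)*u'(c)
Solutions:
 u(c) = C1*(sin(c) + 1)^(7/4)/(sin(c) - 1)^(7/4)


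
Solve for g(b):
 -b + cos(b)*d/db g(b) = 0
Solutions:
 g(b) = C1 + Integral(b/cos(b), b)


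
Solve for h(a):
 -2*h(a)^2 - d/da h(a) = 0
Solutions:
 h(a) = 1/(C1 + 2*a)


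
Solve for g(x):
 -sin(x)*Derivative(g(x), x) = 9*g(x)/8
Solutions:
 g(x) = C1*(cos(x) + 1)^(9/16)/(cos(x) - 1)^(9/16)


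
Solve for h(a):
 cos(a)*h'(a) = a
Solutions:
 h(a) = C1 + Integral(a/cos(a), a)


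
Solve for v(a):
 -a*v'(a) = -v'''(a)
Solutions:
 v(a) = C1 + Integral(C2*airyai(a) + C3*airybi(a), a)


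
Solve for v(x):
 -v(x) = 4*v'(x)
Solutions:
 v(x) = C1*exp(-x/4)


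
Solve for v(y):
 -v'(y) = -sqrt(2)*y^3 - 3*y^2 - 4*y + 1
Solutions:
 v(y) = C1 + sqrt(2)*y^4/4 + y^3 + 2*y^2 - y


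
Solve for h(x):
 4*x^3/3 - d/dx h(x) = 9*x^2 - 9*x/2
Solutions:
 h(x) = C1 + x^4/3 - 3*x^3 + 9*x^2/4


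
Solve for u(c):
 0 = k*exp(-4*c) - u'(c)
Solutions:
 u(c) = C1 - k*exp(-4*c)/4


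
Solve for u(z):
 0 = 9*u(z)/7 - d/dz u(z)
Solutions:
 u(z) = C1*exp(9*z/7)


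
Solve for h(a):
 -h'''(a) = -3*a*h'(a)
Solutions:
 h(a) = C1 + Integral(C2*airyai(3^(1/3)*a) + C3*airybi(3^(1/3)*a), a)


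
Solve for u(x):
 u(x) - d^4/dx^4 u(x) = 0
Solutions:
 u(x) = C1*exp(-x) + C2*exp(x) + C3*sin(x) + C4*cos(x)


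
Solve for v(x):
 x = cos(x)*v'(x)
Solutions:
 v(x) = C1 + Integral(x/cos(x), x)


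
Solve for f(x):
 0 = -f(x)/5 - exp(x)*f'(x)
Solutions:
 f(x) = C1*exp(exp(-x)/5)


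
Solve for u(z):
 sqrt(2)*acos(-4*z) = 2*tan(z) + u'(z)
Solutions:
 u(z) = C1 + sqrt(2)*(z*acos(-4*z) + sqrt(1 - 16*z^2)/4) + 2*log(cos(z))


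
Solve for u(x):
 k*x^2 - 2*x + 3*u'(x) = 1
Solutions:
 u(x) = C1 - k*x^3/9 + x^2/3 + x/3


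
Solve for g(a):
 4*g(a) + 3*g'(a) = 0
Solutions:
 g(a) = C1*exp(-4*a/3)


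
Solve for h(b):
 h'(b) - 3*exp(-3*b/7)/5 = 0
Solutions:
 h(b) = C1 - 7*exp(-3*b/7)/5


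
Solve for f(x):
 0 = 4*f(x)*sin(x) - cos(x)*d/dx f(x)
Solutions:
 f(x) = C1/cos(x)^4


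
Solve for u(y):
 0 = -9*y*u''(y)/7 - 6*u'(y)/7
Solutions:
 u(y) = C1 + C2*y^(1/3)


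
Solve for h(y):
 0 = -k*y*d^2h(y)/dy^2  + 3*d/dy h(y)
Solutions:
 h(y) = C1 + y^(((re(k) + 3)*re(k) + im(k)^2)/(re(k)^2 + im(k)^2))*(C2*sin(3*log(y)*Abs(im(k))/(re(k)^2 + im(k)^2)) + C3*cos(3*log(y)*im(k)/(re(k)^2 + im(k)^2)))


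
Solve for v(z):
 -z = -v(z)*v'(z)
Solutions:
 v(z) = -sqrt(C1 + z^2)
 v(z) = sqrt(C1 + z^2)


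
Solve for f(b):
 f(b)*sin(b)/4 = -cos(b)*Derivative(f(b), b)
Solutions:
 f(b) = C1*cos(b)^(1/4)


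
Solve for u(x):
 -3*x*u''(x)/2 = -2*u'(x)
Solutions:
 u(x) = C1 + C2*x^(7/3)


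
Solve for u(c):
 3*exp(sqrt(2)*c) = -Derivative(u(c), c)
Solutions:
 u(c) = C1 - 3*sqrt(2)*exp(sqrt(2)*c)/2


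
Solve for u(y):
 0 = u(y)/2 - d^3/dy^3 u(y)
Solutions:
 u(y) = C3*exp(2^(2/3)*y/2) + (C1*sin(2^(2/3)*sqrt(3)*y/4) + C2*cos(2^(2/3)*sqrt(3)*y/4))*exp(-2^(2/3)*y/4)


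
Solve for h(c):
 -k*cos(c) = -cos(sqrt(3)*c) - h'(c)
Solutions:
 h(c) = C1 + k*sin(c) - sqrt(3)*sin(sqrt(3)*c)/3


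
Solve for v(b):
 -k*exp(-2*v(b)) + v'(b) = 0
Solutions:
 v(b) = log(-sqrt(C1 + 2*b*k))
 v(b) = log(C1 + 2*b*k)/2


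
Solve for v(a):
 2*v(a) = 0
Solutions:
 v(a) = 0


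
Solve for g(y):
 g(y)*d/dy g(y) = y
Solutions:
 g(y) = -sqrt(C1 + y^2)
 g(y) = sqrt(C1 + y^2)


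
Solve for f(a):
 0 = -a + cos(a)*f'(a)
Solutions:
 f(a) = C1 + Integral(a/cos(a), a)


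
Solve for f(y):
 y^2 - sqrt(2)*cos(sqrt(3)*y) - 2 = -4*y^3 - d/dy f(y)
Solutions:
 f(y) = C1 - y^4 - y^3/3 + 2*y + sqrt(6)*sin(sqrt(3)*y)/3


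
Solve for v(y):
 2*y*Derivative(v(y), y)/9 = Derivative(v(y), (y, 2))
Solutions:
 v(y) = C1 + C2*erfi(y/3)


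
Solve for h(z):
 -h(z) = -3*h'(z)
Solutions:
 h(z) = C1*exp(z/3)


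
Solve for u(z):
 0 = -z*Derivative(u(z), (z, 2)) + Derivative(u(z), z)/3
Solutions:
 u(z) = C1 + C2*z^(4/3)


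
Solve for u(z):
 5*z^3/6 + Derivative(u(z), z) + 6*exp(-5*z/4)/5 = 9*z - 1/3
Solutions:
 u(z) = C1 - 5*z^4/24 + 9*z^2/2 - z/3 + 24*exp(-5*z/4)/25


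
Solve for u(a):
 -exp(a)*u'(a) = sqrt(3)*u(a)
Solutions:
 u(a) = C1*exp(sqrt(3)*exp(-a))


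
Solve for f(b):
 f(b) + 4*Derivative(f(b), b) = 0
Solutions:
 f(b) = C1*exp(-b/4)


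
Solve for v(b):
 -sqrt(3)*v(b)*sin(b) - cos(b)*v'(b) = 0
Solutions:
 v(b) = C1*cos(b)^(sqrt(3))


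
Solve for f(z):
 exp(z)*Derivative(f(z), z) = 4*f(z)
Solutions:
 f(z) = C1*exp(-4*exp(-z))


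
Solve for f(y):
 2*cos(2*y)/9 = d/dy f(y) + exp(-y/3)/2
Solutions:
 f(y) = C1 + sin(2*y)/9 + 3*exp(-y/3)/2


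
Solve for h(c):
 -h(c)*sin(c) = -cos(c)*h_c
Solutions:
 h(c) = C1/cos(c)


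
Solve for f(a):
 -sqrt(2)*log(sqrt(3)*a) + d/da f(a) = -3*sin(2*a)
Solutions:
 f(a) = C1 + sqrt(2)*a*(log(a) - 1) + sqrt(2)*a*log(3)/2 + 3*cos(2*a)/2


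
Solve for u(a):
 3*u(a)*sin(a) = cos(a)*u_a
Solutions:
 u(a) = C1/cos(a)^3


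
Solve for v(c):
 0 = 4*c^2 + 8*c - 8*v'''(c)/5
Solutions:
 v(c) = C1 + C2*c + C3*c^2 + c^5/24 + 5*c^4/24


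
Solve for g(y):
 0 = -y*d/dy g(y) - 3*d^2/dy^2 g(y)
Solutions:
 g(y) = C1 + C2*erf(sqrt(6)*y/6)


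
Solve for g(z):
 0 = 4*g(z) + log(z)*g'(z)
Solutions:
 g(z) = C1*exp(-4*li(z))


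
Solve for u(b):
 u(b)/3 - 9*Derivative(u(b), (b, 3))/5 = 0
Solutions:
 u(b) = C3*exp(5^(1/3)*b/3) + (C1*sin(sqrt(3)*5^(1/3)*b/6) + C2*cos(sqrt(3)*5^(1/3)*b/6))*exp(-5^(1/3)*b/6)


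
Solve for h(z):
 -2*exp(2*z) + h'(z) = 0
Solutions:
 h(z) = C1 + exp(2*z)


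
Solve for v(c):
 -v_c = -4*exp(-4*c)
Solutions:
 v(c) = C1 - exp(-4*c)


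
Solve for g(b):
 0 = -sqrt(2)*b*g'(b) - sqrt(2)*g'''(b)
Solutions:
 g(b) = C1 + Integral(C2*airyai(-b) + C3*airybi(-b), b)


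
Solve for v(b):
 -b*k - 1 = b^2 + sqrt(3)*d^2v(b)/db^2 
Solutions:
 v(b) = C1 + C2*b - sqrt(3)*b^4/36 - sqrt(3)*b^3*k/18 - sqrt(3)*b^2/6


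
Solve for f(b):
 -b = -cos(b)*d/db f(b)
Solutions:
 f(b) = C1 + Integral(b/cos(b), b)


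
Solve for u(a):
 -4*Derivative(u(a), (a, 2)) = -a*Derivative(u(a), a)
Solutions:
 u(a) = C1 + C2*erfi(sqrt(2)*a/4)


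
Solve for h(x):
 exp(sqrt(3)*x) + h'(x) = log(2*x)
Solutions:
 h(x) = C1 + x*log(x) + x*(-1 + log(2)) - sqrt(3)*exp(sqrt(3)*x)/3


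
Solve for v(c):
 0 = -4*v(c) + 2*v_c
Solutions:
 v(c) = C1*exp(2*c)


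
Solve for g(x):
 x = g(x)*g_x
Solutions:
 g(x) = -sqrt(C1 + x^2)
 g(x) = sqrt(C1 + x^2)


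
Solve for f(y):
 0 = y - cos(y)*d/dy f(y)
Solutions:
 f(y) = C1 + Integral(y/cos(y), y)


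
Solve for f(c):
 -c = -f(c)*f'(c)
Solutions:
 f(c) = -sqrt(C1 + c^2)
 f(c) = sqrt(C1 + c^2)


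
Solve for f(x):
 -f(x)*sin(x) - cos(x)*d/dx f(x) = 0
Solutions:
 f(x) = C1*cos(x)


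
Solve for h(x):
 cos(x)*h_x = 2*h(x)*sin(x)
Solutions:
 h(x) = C1/cos(x)^2


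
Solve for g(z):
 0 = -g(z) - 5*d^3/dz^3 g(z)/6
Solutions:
 g(z) = C3*exp(-5^(2/3)*6^(1/3)*z/5) + (C1*sin(2^(1/3)*3^(5/6)*5^(2/3)*z/10) + C2*cos(2^(1/3)*3^(5/6)*5^(2/3)*z/10))*exp(5^(2/3)*6^(1/3)*z/10)


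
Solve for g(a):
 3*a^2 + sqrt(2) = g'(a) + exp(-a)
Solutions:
 g(a) = C1 + a^3 + sqrt(2)*a + exp(-a)


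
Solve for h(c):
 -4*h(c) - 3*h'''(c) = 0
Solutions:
 h(c) = C3*exp(-6^(2/3)*c/3) + (C1*sin(2^(2/3)*3^(1/6)*c/2) + C2*cos(2^(2/3)*3^(1/6)*c/2))*exp(6^(2/3)*c/6)


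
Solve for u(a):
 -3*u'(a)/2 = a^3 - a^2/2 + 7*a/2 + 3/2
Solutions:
 u(a) = C1 - a^4/6 + a^3/9 - 7*a^2/6 - a


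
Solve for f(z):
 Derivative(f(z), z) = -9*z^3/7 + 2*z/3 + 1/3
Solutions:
 f(z) = C1 - 9*z^4/28 + z^2/3 + z/3


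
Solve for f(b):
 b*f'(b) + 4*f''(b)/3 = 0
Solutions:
 f(b) = C1 + C2*erf(sqrt(6)*b/4)


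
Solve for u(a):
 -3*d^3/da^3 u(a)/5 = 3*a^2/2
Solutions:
 u(a) = C1 + C2*a + C3*a^2 - a^5/24


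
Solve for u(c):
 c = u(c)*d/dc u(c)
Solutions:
 u(c) = -sqrt(C1 + c^2)
 u(c) = sqrt(C1 + c^2)


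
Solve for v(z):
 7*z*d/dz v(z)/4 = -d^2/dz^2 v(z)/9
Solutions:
 v(z) = C1 + C2*erf(3*sqrt(14)*z/4)


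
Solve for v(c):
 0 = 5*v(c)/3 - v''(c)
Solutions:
 v(c) = C1*exp(-sqrt(15)*c/3) + C2*exp(sqrt(15)*c/3)


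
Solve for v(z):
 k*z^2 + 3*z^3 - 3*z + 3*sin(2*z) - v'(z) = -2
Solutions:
 v(z) = C1 + k*z^3/3 + 3*z^4/4 - 3*z^2/2 + 2*z - 3*cos(2*z)/2


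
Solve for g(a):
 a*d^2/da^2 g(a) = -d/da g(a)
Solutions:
 g(a) = C1 + C2*log(a)


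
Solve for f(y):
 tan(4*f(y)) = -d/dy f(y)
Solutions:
 f(y) = -asin(C1*exp(-4*y))/4 + pi/4
 f(y) = asin(C1*exp(-4*y))/4


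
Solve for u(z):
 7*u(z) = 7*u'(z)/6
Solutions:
 u(z) = C1*exp(6*z)


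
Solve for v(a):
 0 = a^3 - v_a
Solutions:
 v(a) = C1 + a^4/4


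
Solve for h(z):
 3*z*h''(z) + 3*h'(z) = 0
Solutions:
 h(z) = C1 + C2*log(z)


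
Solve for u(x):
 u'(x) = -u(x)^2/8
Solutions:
 u(x) = 8/(C1 + x)


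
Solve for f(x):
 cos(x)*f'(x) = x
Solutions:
 f(x) = C1 + Integral(x/cos(x), x)


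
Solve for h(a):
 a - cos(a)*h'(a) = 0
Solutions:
 h(a) = C1 + Integral(a/cos(a), a)


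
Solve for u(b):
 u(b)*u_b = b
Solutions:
 u(b) = -sqrt(C1 + b^2)
 u(b) = sqrt(C1 + b^2)


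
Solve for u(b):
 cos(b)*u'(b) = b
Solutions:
 u(b) = C1 + Integral(b/cos(b), b)


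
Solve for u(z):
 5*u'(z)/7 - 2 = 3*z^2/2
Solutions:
 u(z) = C1 + 7*z^3/10 + 14*z/5


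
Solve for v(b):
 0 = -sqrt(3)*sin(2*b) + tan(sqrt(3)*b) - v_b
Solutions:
 v(b) = C1 - sqrt(3)*log(cos(sqrt(3)*b))/3 + sqrt(3)*cos(2*b)/2


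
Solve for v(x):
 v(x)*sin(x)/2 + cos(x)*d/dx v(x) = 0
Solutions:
 v(x) = C1*sqrt(cos(x))


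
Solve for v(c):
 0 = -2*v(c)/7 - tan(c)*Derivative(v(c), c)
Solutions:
 v(c) = C1/sin(c)^(2/7)


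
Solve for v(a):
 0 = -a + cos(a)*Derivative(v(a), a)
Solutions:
 v(a) = C1 + Integral(a/cos(a), a)


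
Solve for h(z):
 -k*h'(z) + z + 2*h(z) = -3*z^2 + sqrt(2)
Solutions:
 h(z) = C1*exp(2*z/k) - 3*k^2/4 - 3*k*z/2 - k/4 - 3*z^2/2 - z/2 + sqrt(2)/2


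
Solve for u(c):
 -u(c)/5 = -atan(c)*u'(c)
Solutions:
 u(c) = C1*exp(Integral(1/atan(c), c)/5)


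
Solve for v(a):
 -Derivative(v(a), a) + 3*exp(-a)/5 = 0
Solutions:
 v(a) = C1 - 3*exp(-a)/5


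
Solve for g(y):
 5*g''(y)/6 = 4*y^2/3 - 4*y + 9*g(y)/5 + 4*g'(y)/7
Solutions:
 g(y) = C1*exp(3*y*(4 - sqrt(310))/35) + C2*exp(3*y*(4 + sqrt(310))/35) - 20*y^2/27 + 4580*y/1701 - 165100/107163


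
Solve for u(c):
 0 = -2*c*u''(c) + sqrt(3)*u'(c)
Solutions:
 u(c) = C1 + C2*c^(sqrt(3)/2 + 1)


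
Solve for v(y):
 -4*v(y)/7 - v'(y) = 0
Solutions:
 v(y) = C1*exp(-4*y/7)


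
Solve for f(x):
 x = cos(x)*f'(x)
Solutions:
 f(x) = C1 + Integral(x/cos(x), x)


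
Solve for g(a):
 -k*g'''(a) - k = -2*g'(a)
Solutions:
 g(a) = C1 + C2*exp(-sqrt(2)*a*sqrt(1/k)) + C3*exp(sqrt(2)*a*sqrt(1/k)) + a*k/2


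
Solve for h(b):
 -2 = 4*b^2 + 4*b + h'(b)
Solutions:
 h(b) = C1 - 4*b^3/3 - 2*b^2 - 2*b


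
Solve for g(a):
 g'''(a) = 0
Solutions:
 g(a) = C1 + C2*a + C3*a^2


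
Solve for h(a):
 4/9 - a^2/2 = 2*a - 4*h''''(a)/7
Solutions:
 h(a) = C1 + C2*a + C3*a^2 + C4*a^3 + 7*a^6/2880 + 7*a^5/240 - 7*a^4/216


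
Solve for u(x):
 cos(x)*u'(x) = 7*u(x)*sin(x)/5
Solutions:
 u(x) = C1/cos(x)^(7/5)


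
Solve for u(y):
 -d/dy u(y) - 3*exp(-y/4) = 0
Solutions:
 u(y) = C1 + 12*exp(-y/4)


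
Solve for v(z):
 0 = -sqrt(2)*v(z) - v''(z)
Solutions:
 v(z) = C1*sin(2^(1/4)*z) + C2*cos(2^(1/4)*z)


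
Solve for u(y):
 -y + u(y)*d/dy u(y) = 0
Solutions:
 u(y) = -sqrt(C1 + y^2)
 u(y) = sqrt(C1 + y^2)


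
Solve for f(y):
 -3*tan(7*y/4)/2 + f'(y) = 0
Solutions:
 f(y) = C1 - 6*log(cos(7*y/4))/7


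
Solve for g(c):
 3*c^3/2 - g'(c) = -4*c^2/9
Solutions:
 g(c) = C1 + 3*c^4/8 + 4*c^3/27


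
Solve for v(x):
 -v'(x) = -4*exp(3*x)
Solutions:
 v(x) = C1 + 4*exp(3*x)/3


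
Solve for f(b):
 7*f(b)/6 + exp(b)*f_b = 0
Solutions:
 f(b) = C1*exp(7*exp(-b)/6)


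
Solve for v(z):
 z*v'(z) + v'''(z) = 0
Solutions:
 v(z) = C1 + Integral(C2*airyai(-z) + C3*airybi(-z), z)


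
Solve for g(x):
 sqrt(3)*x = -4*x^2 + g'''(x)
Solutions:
 g(x) = C1 + C2*x + C3*x^2 + x^5/15 + sqrt(3)*x^4/24


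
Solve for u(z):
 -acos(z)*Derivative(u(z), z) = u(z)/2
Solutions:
 u(z) = C1*exp(-Integral(1/acos(z), z)/2)


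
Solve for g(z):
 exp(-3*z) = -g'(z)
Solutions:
 g(z) = C1 + exp(-3*z)/3


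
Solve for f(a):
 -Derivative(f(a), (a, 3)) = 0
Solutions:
 f(a) = C1 + C2*a + C3*a^2


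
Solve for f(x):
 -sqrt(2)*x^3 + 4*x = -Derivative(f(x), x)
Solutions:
 f(x) = C1 + sqrt(2)*x^4/4 - 2*x^2


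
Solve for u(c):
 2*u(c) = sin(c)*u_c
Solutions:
 u(c) = C1*(cos(c) - 1)/(cos(c) + 1)


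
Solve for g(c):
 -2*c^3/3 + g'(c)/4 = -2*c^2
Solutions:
 g(c) = C1 + 2*c^4/3 - 8*c^3/3


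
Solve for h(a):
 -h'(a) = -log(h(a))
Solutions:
 li(h(a)) = C1 + a


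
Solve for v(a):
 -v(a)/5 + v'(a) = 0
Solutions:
 v(a) = C1*exp(a/5)


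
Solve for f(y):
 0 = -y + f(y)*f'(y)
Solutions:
 f(y) = -sqrt(C1 + y^2)
 f(y) = sqrt(C1 + y^2)


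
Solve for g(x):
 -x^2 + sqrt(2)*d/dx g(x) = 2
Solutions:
 g(x) = C1 + sqrt(2)*x^3/6 + sqrt(2)*x


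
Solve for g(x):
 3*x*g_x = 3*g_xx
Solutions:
 g(x) = C1 + C2*erfi(sqrt(2)*x/2)


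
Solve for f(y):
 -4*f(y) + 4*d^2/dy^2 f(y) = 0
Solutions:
 f(y) = C1*exp(-y) + C2*exp(y)


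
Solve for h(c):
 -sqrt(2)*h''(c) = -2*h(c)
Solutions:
 h(c) = C1*exp(-2^(1/4)*c) + C2*exp(2^(1/4)*c)


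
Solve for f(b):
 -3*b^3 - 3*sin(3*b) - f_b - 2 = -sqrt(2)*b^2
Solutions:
 f(b) = C1 - 3*b^4/4 + sqrt(2)*b^3/3 - 2*b + cos(3*b)


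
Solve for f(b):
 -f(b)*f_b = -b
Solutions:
 f(b) = -sqrt(C1 + b^2)
 f(b) = sqrt(C1 + b^2)


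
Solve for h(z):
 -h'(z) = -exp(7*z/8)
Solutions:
 h(z) = C1 + 8*exp(7*z/8)/7


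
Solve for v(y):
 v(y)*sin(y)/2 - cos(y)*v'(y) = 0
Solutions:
 v(y) = C1/sqrt(cos(y))


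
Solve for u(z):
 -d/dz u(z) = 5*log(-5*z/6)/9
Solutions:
 u(z) = C1 - 5*z*log(-z)/9 + 5*z*(-log(5) + 1 + log(6))/9


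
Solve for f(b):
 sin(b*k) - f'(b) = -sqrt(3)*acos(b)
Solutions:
 f(b) = C1 + sqrt(3)*(b*acos(b) - sqrt(1 - b^2)) + Piecewise((-cos(b*k)/k, Ne(k, 0)), (0, True))


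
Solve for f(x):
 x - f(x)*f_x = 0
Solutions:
 f(x) = -sqrt(C1 + x^2)
 f(x) = sqrt(C1 + x^2)


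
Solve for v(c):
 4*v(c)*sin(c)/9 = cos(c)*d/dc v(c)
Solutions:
 v(c) = C1/cos(c)^(4/9)


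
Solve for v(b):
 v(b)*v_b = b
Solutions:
 v(b) = -sqrt(C1 + b^2)
 v(b) = sqrt(C1 + b^2)


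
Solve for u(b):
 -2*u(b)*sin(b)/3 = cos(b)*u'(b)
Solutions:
 u(b) = C1*cos(b)^(2/3)


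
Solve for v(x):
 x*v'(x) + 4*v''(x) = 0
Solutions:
 v(x) = C1 + C2*erf(sqrt(2)*x/4)


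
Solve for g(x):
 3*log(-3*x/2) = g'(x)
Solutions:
 g(x) = C1 + 3*x*log(-x) + 3*x*(-1 - log(2) + log(3))


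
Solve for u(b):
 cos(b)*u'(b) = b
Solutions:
 u(b) = C1 + Integral(b/cos(b), b)


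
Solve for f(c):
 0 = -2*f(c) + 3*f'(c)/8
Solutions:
 f(c) = C1*exp(16*c/3)


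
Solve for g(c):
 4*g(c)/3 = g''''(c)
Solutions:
 g(c) = C1*exp(-sqrt(2)*3^(3/4)*c/3) + C2*exp(sqrt(2)*3^(3/4)*c/3) + C3*sin(sqrt(2)*3^(3/4)*c/3) + C4*cos(sqrt(2)*3^(3/4)*c/3)


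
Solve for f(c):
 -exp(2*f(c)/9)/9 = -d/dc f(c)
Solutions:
 f(c) = 9*log(-sqrt(-1/(C1 + c))) - 9*log(2)/2 + 18*log(3)
 f(c) = 9*log(-1/(C1 + c))/2 - 9*log(2)/2 + 18*log(3)


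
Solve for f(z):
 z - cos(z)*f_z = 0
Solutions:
 f(z) = C1 + Integral(z/cos(z), z)


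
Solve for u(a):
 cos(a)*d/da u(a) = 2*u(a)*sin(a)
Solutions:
 u(a) = C1/cos(a)^2


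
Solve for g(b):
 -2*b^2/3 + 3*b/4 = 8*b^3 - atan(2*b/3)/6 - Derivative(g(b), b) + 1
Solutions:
 g(b) = C1 + 2*b^4 + 2*b^3/9 - 3*b^2/8 - b*atan(2*b/3)/6 + b + log(4*b^2 + 9)/8


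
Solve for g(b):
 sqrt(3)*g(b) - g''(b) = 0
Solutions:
 g(b) = C1*exp(-3^(1/4)*b) + C2*exp(3^(1/4)*b)


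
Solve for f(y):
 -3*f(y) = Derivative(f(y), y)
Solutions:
 f(y) = C1*exp(-3*y)


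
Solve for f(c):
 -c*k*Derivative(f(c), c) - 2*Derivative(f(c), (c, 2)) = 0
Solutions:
 f(c) = Piecewise((-sqrt(pi)*C1*erf(c*sqrt(k)/2)/sqrt(k) - C2, (k > 0) | (k < 0)), (-C1*c - C2, True))


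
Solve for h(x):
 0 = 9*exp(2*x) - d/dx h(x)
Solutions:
 h(x) = C1 + 9*exp(2*x)/2


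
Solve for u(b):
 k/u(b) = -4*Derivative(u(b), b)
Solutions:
 u(b) = -sqrt(C1 - 2*b*k)/2
 u(b) = sqrt(C1 - 2*b*k)/2


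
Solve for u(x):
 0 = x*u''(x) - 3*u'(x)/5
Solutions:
 u(x) = C1 + C2*x^(8/5)


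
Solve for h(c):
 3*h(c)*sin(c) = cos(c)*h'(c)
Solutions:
 h(c) = C1/cos(c)^3


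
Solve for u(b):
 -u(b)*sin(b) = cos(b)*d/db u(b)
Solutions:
 u(b) = C1*cos(b)


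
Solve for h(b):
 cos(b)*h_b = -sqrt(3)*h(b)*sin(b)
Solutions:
 h(b) = C1*cos(b)^(sqrt(3))


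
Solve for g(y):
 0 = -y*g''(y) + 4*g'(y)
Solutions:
 g(y) = C1 + C2*y^5


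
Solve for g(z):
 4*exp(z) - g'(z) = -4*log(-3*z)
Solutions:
 g(z) = C1 + 4*z*log(-z) + 4*z*(-1 + log(3)) + 4*exp(z)


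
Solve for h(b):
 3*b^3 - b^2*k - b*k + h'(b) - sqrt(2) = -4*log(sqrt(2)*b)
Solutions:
 h(b) = C1 - 3*b^4/4 + b^3*k/3 + b^2*k/2 - 4*b*log(b) - b*log(4) + sqrt(2)*b + 4*b


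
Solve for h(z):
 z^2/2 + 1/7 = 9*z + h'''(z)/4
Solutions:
 h(z) = C1 + C2*z + C3*z^2 + z^5/30 - 3*z^4/2 + 2*z^3/21


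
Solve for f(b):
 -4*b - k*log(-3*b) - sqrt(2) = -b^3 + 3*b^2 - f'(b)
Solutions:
 f(b) = C1 - b^4/4 + b^3 + 2*b^2 + b*k*log(-b) + b*(-k + k*log(3) + sqrt(2))


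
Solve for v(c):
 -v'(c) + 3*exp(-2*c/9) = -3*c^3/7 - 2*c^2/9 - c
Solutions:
 v(c) = C1 + 3*c^4/28 + 2*c^3/27 + c^2/2 - 27*exp(-2*c/9)/2


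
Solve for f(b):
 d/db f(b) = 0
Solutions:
 f(b) = C1


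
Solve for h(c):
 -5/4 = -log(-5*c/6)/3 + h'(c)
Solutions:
 h(c) = C1 + c*log(-c)/3 + c*(-19 - 4*log(6) + 4*log(5))/12


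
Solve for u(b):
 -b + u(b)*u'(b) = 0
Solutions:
 u(b) = -sqrt(C1 + b^2)
 u(b) = sqrt(C1 + b^2)


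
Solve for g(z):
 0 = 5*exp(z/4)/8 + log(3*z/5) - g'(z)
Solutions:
 g(z) = C1 + z*log(z) + z*(-log(5) - 1 + log(3)) + 5*exp(z/4)/2


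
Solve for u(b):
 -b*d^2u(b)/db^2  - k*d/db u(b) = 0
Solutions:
 u(b) = C1 + b^(1 - re(k))*(C2*sin(log(b)*Abs(im(k))) + C3*cos(log(b)*im(k)))


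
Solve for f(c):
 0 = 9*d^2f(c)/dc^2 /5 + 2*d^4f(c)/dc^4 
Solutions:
 f(c) = C1 + C2*c + C3*sin(3*sqrt(10)*c/10) + C4*cos(3*sqrt(10)*c/10)


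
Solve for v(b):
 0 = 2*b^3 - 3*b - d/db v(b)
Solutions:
 v(b) = C1 + b^4/2 - 3*b^2/2


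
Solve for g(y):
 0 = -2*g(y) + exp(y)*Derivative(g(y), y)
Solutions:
 g(y) = C1*exp(-2*exp(-y))


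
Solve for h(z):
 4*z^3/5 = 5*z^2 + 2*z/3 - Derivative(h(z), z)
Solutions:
 h(z) = C1 - z^4/5 + 5*z^3/3 + z^2/3


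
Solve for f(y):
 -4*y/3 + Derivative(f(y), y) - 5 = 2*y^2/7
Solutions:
 f(y) = C1 + 2*y^3/21 + 2*y^2/3 + 5*y


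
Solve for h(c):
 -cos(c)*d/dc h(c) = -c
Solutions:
 h(c) = C1 + Integral(c/cos(c), c)


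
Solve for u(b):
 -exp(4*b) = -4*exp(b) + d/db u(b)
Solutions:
 u(b) = C1 - exp(4*b)/4 + 4*exp(b)


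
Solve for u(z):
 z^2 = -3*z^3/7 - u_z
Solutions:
 u(z) = C1 - 3*z^4/28 - z^3/3


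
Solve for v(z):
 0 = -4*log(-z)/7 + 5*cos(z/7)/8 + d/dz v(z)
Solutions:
 v(z) = C1 + 4*z*log(-z)/7 - 4*z/7 - 35*sin(z/7)/8


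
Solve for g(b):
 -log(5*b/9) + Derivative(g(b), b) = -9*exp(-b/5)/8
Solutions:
 g(b) = C1 + b*log(b) + b*(-2*log(3) - 1 + log(5)) + 45*exp(-b/5)/8


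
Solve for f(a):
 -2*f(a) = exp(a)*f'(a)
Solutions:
 f(a) = C1*exp(2*exp(-a))


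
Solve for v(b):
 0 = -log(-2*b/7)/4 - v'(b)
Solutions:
 v(b) = C1 - b*log(-b)/4 + b*(-log(2) + 1 + log(7))/4


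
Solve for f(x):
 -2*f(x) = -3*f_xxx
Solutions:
 f(x) = C3*exp(2^(1/3)*3^(2/3)*x/3) + (C1*sin(2^(1/3)*3^(1/6)*x/2) + C2*cos(2^(1/3)*3^(1/6)*x/2))*exp(-2^(1/3)*3^(2/3)*x/6)


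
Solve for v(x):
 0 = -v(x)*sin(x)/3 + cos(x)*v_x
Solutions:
 v(x) = C1/cos(x)^(1/3)


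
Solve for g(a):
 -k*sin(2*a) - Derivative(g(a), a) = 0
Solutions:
 g(a) = C1 + k*cos(2*a)/2


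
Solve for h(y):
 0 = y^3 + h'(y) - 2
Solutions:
 h(y) = C1 - y^4/4 + 2*y


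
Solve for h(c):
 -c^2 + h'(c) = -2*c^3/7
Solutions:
 h(c) = C1 - c^4/14 + c^3/3


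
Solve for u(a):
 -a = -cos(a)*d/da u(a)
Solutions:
 u(a) = C1 + Integral(a/cos(a), a)


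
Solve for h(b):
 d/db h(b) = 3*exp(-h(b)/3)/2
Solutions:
 h(b) = 3*log(C1 + b/2)


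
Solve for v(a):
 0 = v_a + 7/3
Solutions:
 v(a) = C1 - 7*a/3


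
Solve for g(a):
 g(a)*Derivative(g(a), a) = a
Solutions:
 g(a) = -sqrt(C1 + a^2)
 g(a) = sqrt(C1 + a^2)


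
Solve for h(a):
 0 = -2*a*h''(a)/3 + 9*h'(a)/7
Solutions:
 h(a) = C1 + C2*a^(41/14)


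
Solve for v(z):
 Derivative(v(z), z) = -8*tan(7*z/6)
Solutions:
 v(z) = C1 + 48*log(cos(7*z/6))/7


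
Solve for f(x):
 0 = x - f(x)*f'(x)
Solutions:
 f(x) = -sqrt(C1 + x^2)
 f(x) = sqrt(C1 + x^2)


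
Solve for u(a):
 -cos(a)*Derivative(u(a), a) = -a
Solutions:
 u(a) = C1 + Integral(a/cos(a), a)


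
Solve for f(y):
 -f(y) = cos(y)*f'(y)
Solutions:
 f(y) = C1*sqrt(sin(y) - 1)/sqrt(sin(y) + 1)


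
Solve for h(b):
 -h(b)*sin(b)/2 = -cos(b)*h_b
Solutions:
 h(b) = C1/sqrt(cos(b))


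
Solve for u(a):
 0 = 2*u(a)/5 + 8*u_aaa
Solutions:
 u(a) = C3*exp(-50^(1/3)*a/10) + (C1*sin(sqrt(3)*50^(1/3)*a/20) + C2*cos(sqrt(3)*50^(1/3)*a/20))*exp(50^(1/3)*a/20)


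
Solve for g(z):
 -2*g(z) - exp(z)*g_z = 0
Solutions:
 g(z) = C1*exp(2*exp(-z))


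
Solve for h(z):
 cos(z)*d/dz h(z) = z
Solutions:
 h(z) = C1 + Integral(z/cos(z), z)


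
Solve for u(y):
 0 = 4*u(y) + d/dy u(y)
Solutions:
 u(y) = C1*exp(-4*y)


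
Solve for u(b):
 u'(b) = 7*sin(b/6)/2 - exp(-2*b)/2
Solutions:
 u(b) = C1 - 21*cos(b/6) + exp(-2*b)/4


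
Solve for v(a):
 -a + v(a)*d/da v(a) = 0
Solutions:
 v(a) = -sqrt(C1 + a^2)
 v(a) = sqrt(C1 + a^2)


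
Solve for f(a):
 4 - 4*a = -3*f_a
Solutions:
 f(a) = C1 + 2*a^2/3 - 4*a/3


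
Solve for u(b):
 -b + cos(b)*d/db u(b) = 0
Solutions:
 u(b) = C1 + Integral(b/cos(b), b)


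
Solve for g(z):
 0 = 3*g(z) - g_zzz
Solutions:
 g(z) = C3*exp(3^(1/3)*z) + (C1*sin(3^(5/6)*z/2) + C2*cos(3^(5/6)*z/2))*exp(-3^(1/3)*z/2)


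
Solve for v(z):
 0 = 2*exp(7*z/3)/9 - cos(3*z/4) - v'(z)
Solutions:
 v(z) = C1 + 2*exp(7*z/3)/21 - 4*sin(3*z/4)/3


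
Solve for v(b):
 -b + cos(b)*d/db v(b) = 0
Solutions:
 v(b) = C1 + Integral(b/cos(b), b)


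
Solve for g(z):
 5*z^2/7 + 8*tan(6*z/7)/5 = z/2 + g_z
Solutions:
 g(z) = C1 + 5*z^3/21 - z^2/4 - 28*log(cos(6*z/7))/15


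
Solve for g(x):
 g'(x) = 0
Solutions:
 g(x) = C1


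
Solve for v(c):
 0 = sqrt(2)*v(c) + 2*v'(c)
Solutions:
 v(c) = C1*exp(-sqrt(2)*c/2)


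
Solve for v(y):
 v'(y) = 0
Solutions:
 v(y) = C1


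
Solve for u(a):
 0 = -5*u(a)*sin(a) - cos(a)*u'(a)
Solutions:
 u(a) = C1*cos(a)^5


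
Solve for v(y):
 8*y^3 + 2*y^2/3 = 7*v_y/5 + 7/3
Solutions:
 v(y) = C1 + 10*y^4/7 + 10*y^3/63 - 5*y/3


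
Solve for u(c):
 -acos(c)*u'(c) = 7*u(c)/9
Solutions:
 u(c) = C1*exp(-7*Integral(1/acos(c), c)/9)


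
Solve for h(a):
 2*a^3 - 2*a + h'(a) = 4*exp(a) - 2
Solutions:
 h(a) = C1 - a^4/2 + a^2 - 2*a + 4*exp(a)


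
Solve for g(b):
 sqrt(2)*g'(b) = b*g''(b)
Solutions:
 g(b) = C1 + C2*b^(1 + sqrt(2))


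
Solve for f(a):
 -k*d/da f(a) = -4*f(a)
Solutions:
 f(a) = C1*exp(4*a/k)


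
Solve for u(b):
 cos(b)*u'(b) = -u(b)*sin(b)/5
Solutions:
 u(b) = C1*cos(b)^(1/5)


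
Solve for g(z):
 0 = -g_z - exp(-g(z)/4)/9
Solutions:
 g(z) = 4*log(C1 - z/36)


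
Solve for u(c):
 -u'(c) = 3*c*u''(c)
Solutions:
 u(c) = C1 + C2*c^(2/3)


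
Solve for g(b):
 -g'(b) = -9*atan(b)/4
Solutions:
 g(b) = C1 + 9*b*atan(b)/4 - 9*log(b^2 + 1)/8


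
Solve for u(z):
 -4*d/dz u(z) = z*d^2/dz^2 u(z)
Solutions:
 u(z) = C1 + C2/z^3


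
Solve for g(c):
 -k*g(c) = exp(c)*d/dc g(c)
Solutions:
 g(c) = C1*exp(k*exp(-c))


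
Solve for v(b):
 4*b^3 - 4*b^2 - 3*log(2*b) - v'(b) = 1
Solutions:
 v(b) = C1 + b^4 - 4*b^3/3 - 3*b*log(b) - b*log(8) + 2*b


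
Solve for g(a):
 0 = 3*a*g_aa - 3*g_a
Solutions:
 g(a) = C1 + C2*a^2


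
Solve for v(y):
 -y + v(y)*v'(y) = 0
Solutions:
 v(y) = -sqrt(C1 + y^2)
 v(y) = sqrt(C1 + y^2)


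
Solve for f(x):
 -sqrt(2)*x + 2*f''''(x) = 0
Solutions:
 f(x) = C1 + C2*x + C3*x^2 + C4*x^3 + sqrt(2)*x^5/240


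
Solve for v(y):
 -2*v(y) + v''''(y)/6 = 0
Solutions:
 v(y) = C1*exp(-sqrt(2)*3^(1/4)*y) + C2*exp(sqrt(2)*3^(1/4)*y) + C3*sin(sqrt(2)*3^(1/4)*y) + C4*cos(sqrt(2)*3^(1/4)*y)


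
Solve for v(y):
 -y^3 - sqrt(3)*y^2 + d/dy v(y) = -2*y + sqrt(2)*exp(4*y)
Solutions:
 v(y) = C1 + y^4/4 + sqrt(3)*y^3/3 - y^2 + sqrt(2)*exp(4*y)/4


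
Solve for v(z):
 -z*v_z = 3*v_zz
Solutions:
 v(z) = C1 + C2*erf(sqrt(6)*z/6)


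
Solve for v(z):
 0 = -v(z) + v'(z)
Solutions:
 v(z) = C1*exp(z)


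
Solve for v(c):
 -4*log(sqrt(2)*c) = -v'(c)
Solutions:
 v(c) = C1 + 4*c*log(c) - 4*c + c*log(4)


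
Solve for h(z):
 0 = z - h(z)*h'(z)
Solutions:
 h(z) = -sqrt(C1 + z^2)
 h(z) = sqrt(C1 + z^2)


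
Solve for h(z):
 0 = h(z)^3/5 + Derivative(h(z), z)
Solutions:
 h(z) = -sqrt(10)*sqrt(-1/(C1 - z))/2
 h(z) = sqrt(10)*sqrt(-1/(C1 - z))/2


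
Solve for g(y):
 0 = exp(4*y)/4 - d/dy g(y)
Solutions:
 g(y) = C1 + exp(4*y)/16


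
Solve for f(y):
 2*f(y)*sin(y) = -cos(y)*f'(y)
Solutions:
 f(y) = C1*cos(y)^2


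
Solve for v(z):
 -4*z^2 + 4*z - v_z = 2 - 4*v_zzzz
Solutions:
 v(z) = C1 + C4*exp(2^(1/3)*z/2) - 4*z^3/3 + 2*z^2 - 2*z + (C2*sin(2^(1/3)*sqrt(3)*z/4) + C3*cos(2^(1/3)*sqrt(3)*z/4))*exp(-2^(1/3)*z/4)


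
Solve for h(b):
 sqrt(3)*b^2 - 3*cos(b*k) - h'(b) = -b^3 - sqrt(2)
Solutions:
 h(b) = C1 + b^4/4 + sqrt(3)*b^3/3 + sqrt(2)*b - 3*sin(b*k)/k


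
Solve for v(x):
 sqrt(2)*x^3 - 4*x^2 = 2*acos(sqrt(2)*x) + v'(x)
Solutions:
 v(x) = C1 + sqrt(2)*x^4/4 - 4*x^3/3 - 2*x*acos(sqrt(2)*x) + sqrt(2)*sqrt(1 - 2*x^2)


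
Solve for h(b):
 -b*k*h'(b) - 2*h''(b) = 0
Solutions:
 h(b) = Piecewise((-sqrt(pi)*C1*erf(b*sqrt(k)/2)/sqrt(k) - C2, (k > 0) | (k < 0)), (-C1*b - C2, True))


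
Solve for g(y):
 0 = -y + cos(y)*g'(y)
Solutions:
 g(y) = C1 + Integral(y/cos(y), y)


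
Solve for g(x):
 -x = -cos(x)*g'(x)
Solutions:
 g(x) = C1 + Integral(x/cos(x), x)


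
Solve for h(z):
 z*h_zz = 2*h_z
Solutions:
 h(z) = C1 + C2*z^3


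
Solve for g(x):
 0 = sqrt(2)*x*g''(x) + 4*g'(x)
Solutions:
 g(x) = C1 + C2*x^(1 - 2*sqrt(2))


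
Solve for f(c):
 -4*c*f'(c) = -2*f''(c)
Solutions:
 f(c) = C1 + C2*erfi(c)


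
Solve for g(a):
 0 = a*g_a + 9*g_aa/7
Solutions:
 g(a) = C1 + C2*erf(sqrt(14)*a/6)


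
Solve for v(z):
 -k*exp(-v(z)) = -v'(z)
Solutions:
 v(z) = log(C1 + k*z)


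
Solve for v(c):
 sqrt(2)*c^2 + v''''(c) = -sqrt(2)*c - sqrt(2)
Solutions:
 v(c) = C1 + C2*c + C3*c^2 + C4*c^3 - sqrt(2)*c^6/360 - sqrt(2)*c^5/120 - sqrt(2)*c^4/24


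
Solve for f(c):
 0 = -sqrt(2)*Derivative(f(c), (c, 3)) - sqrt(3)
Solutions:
 f(c) = C1 + C2*c + C3*c^2 - sqrt(6)*c^3/12


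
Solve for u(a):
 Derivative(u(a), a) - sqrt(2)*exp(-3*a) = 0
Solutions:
 u(a) = C1 - sqrt(2)*exp(-3*a)/3


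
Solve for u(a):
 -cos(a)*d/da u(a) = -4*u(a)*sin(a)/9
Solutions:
 u(a) = C1/cos(a)^(4/9)


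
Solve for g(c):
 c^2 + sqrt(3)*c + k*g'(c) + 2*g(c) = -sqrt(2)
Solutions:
 g(c) = C1*exp(-2*c/k) - c^2/2 + c*k/2 - sqrt(3)*c/2 - k^2/4 + sqrt(3)*k/4 - sqrt(2)/2


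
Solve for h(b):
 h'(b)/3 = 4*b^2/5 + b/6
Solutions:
 h(b) = C1 + 4*b^3/5 + b^2/4


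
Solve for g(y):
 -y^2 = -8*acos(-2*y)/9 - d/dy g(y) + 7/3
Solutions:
 g(y) = C1 + y^3/3 - 8*y*acos(-2*y)/9 + 7*y/3 - 4*sqrt(1 - 4*y^2)/9


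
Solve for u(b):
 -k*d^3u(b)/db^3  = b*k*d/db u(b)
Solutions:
 u(b) = C1 + Integral(C2*airyai(-b) + C3*airybi(-b), b)


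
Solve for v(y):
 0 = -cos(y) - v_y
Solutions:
 v(y) = C1 - sin(y)


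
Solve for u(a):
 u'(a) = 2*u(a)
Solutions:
 u(a) = C1*exp(2*a)


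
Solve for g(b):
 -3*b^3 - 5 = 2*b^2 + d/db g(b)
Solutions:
 g(b) = C1 - 3*b^4/4 - 2*b^3/3 - 5*b


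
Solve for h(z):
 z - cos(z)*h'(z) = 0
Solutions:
 h(z) = C1 + Integral(z/cos(z), z)


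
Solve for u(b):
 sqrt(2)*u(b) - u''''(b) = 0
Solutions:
 u(b) = C1*exp(-2^(1/8)*b) + C2*exp(2^(1/8)*b) + C3*sin(2^(1/8)*b) + C4*cos(2^(1/8)*b)


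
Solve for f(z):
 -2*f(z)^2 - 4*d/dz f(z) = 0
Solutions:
 f(z) = 2/(C1 + z)


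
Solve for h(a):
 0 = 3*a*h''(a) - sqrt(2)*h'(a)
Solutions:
 h(a) = C1 + C2*a^(sqrt(2)/3 + 1)


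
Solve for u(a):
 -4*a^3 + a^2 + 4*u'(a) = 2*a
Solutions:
 u(a) = C1 + a^4/4 - a^3/12 + a^2/4


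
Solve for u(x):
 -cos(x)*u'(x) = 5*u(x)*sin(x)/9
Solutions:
 u(x) = C1*cos(x)^(5/9)


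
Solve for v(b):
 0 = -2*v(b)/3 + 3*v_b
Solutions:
 v(b) = C1*exp(2*b/9)


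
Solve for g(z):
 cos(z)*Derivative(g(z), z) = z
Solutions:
 g(z) = C1 + Integral(z/cos(z), z)


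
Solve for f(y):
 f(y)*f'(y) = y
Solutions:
 f(y) = -sqrt(C1 + y^2)
 f(y) = sqrt(C1 + y^2)


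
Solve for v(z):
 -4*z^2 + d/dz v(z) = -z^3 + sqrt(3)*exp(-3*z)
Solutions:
 v(z) = C1 - z^4/4 + 4*z^3/3 - sqrt(3)*exp(-3*z)/3


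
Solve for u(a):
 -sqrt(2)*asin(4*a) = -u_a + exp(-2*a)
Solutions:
 u(a) = C1 + sqrt(2)*a*asin(4*a) + sqrt(2)*sqrt(1 - 16*a^2)/4 - exp(-2*a)/2


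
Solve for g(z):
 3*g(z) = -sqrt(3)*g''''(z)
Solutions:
 g(z) = (C1*sin(sqrt(2)*3^(1/8)*z/2) + C2*cos(sqrt(2)*3^(1/8)*z/2))*exp(-sqrt(2)*3^(1/8)*z/2) + (C3*sin(sqrt(2)*3^(1/8)*z/2) + C4*cos(sqrt(2)*3^(1/8)*z/2))*exp(sqrt(2)*3^(1/8)*z/2)


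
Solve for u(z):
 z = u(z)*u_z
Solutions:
 u(z) = -sqrt(C1 + z^2)
 u(z) = sqrt(C1 + z^2)


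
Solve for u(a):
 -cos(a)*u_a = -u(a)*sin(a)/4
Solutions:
 u(a) = C1/cos(a)^(1/4)


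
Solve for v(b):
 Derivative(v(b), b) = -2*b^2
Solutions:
 v(b) = C1 - 2*b^3/3


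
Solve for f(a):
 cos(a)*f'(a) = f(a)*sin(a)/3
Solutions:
 f(a) = C1/cos(a)^(1/3)


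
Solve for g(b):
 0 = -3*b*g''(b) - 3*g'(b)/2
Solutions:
 g(b) = C1 + C2*sqrt(b)


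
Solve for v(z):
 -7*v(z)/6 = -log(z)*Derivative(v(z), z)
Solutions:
 v(z) = C1*exp(7*li(z)/6)


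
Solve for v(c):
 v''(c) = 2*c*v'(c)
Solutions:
 v(c) = C1 + C2*erfi(c)


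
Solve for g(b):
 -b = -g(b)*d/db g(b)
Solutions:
 g(b) = -sqrt(C1 + b^2)
 g(b) = sqrt(C1 + b^2)


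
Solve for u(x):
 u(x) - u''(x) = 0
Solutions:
 u(x) = C1*exp(-x) + C2*exp(x)


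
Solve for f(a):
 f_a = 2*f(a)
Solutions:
 f(a) = C1*exp(2*a)


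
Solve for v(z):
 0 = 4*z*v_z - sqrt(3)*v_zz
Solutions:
 v(z) = C1 + C2*erfi(sqrt(2)*3^(3/4)*z/3)


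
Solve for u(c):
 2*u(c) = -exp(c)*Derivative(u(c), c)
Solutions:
 u(c) = C1*exp(2*exp(-c))


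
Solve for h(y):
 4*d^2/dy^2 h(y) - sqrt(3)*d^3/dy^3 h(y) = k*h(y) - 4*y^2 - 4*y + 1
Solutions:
 h(y) = C1*exp(y*(2^(2/3)*sqrt(3)*(81*k + sqrt((81*k - 128)^2 - 16384) - 128)^(1/3) - 3*2^(2/3)*I*(81*k + sqrt((81*k - 128)^2 - 16384) - 128)^(1/3) + 16*sqrt(3) - 384*2^(1/3)/((-sqrt(3) + 3*I)*(81*k + sqrt((81*k - 128)^2 - 16384) - 128)^(1/3)))/36) + C2*exp(y*(2^(2/3)*sqrt(3)*(81*k + sqrt((81*k - 128)^2 - 16384) - 128)^(1/3) + 3*2^(2/3)*I*(81*k + sqrt((81*k - 128)^2 - 16384) - 128)^(1/3) + 16*sqrt(3) + 384*2^(1/3)/((sqrt(3) + 3*I)*(81*k + sqrt((81*k - 128)^2 - 16384) - 128)^(1/3)))/36) + C3*exp(sqrt(3)*y*(-2^(2/3)*(81*k + sqrt((81*k - 128)^2 - 16384) - 128)^(1/3) + 8 - 32*2^(1/3)/(81*k + sqrt((81*k - 128)^2 - 16384) - 128)^(1/3))/18) + 4*y^2/k + 4*y/k - 1/k + 32/k^2


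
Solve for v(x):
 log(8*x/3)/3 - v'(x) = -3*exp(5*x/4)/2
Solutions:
 v(x) = C1 + x*log(x)/3 + x*(-log(3)/3 - 1/3 + log(2)) + 6*exp(5*x/4)/5


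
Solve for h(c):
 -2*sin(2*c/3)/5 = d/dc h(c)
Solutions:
 h(c) = C1 + 3*cos(2*c/3)/5


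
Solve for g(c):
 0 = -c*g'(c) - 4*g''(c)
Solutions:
 g(c) = C1 + C2*erf(sqrt(2)*c/4)
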